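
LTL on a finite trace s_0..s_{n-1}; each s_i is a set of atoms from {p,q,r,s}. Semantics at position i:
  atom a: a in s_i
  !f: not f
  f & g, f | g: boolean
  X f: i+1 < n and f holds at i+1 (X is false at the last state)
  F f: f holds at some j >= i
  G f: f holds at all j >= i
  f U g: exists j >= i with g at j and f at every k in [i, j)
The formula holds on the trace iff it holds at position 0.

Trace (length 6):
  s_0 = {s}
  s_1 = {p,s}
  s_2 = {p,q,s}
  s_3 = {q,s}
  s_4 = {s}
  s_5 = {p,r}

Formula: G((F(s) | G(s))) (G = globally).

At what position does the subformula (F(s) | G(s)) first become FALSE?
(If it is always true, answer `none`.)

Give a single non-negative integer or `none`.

Answer: 5

Derivation:
s_0={s}: (F(s) | G(s))=True F(s)=True s=True G(s)=False
s_1={p,s}: (F(s) | G(s))=True F(s)=True s=True G(s)=False
s_2={p,q,s}: (F(s) | G(s))=True F(s)=True s=True G(s)=False
s_3={q,s}: (F(s) | G(s))=True F(s)=True s=True G(s)=False
s_4={s}: (F(s) | G(s))=True F(s)=True s=True G(s)=False
s_5={p,r}: (F(s) | G(s))=False F(s)=False s=False G(s)=False
G((F(s) | G(s))) holds globally = False
First violation at position 5.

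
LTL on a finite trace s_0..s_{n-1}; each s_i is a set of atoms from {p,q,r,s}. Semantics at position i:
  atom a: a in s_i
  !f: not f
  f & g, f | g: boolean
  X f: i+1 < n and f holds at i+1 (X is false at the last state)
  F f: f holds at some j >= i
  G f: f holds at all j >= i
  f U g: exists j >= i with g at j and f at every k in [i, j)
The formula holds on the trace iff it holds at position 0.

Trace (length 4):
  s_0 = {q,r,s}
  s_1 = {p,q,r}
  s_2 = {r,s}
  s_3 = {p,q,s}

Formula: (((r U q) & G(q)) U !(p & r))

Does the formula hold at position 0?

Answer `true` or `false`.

Answer: true

Derivation:
s_0={q,r,s}: (((r U q) & G(q)) U !(p & r))=True ((r U q) & G(q))=False (r U q)=True r=True q=True G(q)=False !(p & r)=True (p & r)=False p=False
s_1={p,q,r}: (((r U q) & G(q)) U !(p & r))=False ((r U q) & G(q))=False (r U q)=True r=True q=True G(q)=False !(p & r)=False (p & r)=True p=True
s_2={r,s}: (((r U q) & G(q)) U !(p & r))=True ((r U q) & G(q))=False (r U q)=True r=True q=False G(q)=False !(p & r)=True (p & r)=False p=False
s_3={p,q,s}: (((r U q) & G(q)) U !(p & r))=True ((r U q) & G(q))=True (r U q)=True r=False q=True G(q)=True !(p & r)=True (p & r)=False p=True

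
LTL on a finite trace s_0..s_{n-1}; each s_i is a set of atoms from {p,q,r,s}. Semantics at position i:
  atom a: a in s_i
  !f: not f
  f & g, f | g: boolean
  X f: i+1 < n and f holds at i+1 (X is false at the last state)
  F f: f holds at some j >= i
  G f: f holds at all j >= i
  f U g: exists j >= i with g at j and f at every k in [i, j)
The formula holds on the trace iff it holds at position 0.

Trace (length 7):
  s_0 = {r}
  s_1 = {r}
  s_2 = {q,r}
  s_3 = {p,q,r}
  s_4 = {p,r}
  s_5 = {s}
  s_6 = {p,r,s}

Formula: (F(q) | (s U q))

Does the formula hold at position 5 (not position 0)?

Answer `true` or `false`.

s_0={r}: (F(q) | (s U q))=True F(q)=True q=False (s U q)=False s=False
s_1={r}: (F(q) | (s U q))=True F(q)=True q=False (s U q)=False s=False
s_2={q,r}: (F(q) | (s U q))=True F(q)=True q=True (s U q)=True s=False
s_3={p,q,r}: (F(q) | (s U q))=True F(q)=True q=True (s U q)=True s=False
s_4={p,r}: (F(q) | (s U q))=False F(q)=False q=False (s U q)=False s=False
s_5={s}: (F(q) | (s U q))=False F(q)=False q=False (s U q)=False s=True
s_6={p,r,s}: (F(q) | (s U q))=False F(q)=False q=False (s U q)=False s=True
Evaluating at position 5: result = False

Answer: false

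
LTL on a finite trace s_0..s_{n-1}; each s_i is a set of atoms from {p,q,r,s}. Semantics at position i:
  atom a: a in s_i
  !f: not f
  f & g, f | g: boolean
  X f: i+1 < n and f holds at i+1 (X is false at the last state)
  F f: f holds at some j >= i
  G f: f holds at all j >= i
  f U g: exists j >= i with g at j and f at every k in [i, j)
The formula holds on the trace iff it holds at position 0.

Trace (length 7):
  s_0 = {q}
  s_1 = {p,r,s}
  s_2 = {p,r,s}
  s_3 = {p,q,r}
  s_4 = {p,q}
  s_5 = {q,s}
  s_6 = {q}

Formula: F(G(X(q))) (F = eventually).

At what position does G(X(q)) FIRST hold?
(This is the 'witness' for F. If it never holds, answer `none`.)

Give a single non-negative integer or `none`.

s_0={q}: G(X(q))=False X(q)=False q=True
s_1={p,r,s}: G(X(q))=False X(q)=False q=False
s_2={p,r,s}: G(X(q))=False X(q)=True q=False
s_3={p,q,r}: G(X(q))=False X(q)=True q=True
s_4={p,q}: G(X(q))=False X(q)=True q=True
s_5={q,s}: G(X(q))=False X(q)=True q=True
s_6={q}: G(X(q))=False X(q)=False q=True
F(G(X(q))) does not hold (no witness exists).

Answer: none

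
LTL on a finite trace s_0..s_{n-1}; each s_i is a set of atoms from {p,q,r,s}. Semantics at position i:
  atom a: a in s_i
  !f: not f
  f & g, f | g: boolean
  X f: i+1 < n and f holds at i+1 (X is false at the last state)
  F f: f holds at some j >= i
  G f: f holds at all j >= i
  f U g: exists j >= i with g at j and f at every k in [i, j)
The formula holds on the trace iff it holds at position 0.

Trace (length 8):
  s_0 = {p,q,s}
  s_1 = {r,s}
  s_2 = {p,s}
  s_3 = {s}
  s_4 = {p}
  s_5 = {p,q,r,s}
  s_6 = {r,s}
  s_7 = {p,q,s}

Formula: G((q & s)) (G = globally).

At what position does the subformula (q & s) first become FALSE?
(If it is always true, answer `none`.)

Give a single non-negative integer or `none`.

Answer: 1

Derivation:
s_0={p,q,s}: (q & s)=True q=True s=True
s_1={r,s}: (q & s)=False q=False s=True
s_2={p,s}: (q & s)=False q=False s=True
s_3={s}: (q & s)=False q=False s=True
s_4={p}: (q & s)=False q=False s=False
s_5={p,q,r,s}: (q & s)=True q=True s=True
s_6={r,s}: (q & s)=False q=False s=True
s_7={p,q,s}: (q & s)=True q=True s=True
G((q & s)) holds globally = False
First violation at position 1.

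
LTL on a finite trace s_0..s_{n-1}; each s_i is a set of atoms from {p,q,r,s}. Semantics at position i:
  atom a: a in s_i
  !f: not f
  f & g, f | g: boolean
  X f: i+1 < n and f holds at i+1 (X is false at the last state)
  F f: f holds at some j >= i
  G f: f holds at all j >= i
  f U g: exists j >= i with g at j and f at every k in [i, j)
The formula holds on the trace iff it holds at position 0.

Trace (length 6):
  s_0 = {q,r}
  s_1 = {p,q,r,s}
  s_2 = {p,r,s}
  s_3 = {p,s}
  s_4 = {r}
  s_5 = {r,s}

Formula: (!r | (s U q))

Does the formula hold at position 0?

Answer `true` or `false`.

s_0={q,r}: (!r | (s U q))=True !r=False r=True (s U q)=True s=False q=True
s_1={p,q,r,s}: (!r | (s U q))=True !r=False r=True (s U q)=True s=True q=True
s_2={p,r,s}: (!r | (s U q))=False !r=False r=True (s U q)=False s=True q=False
s_3={p,s}: (!r | (s U q))=True !r=True r=False (s U q)=False s=True q=False
s_4={r}: (!r | (s U q))=False !r=False r=True (s U q)=False s=False q=False
s_5={r,s}: (!r | (s U q))=False !r=False r=True (s U q)=False s=True q=False

Answer: true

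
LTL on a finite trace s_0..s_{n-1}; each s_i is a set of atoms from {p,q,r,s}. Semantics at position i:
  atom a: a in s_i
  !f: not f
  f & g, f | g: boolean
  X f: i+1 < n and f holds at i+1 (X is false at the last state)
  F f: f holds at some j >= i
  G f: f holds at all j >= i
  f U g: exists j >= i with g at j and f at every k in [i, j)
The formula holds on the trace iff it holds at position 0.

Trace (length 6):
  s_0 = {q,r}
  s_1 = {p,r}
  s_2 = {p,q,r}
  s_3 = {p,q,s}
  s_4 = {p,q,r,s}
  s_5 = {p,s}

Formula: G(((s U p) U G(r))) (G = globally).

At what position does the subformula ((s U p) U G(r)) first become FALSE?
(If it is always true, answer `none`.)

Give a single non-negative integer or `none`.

Answer: 0

Derivation:
s_0={q,r}: ((s U p) U G(r))=False (s U p)=False s=False p=False G(r)=False r=True
s_1={p,r}: ((s U p) U G(r))=False (s U p)=True s=False p=True G(r)=False r=True
s_2={p,q,r}: ((s U p) U G(r))=False (s U p)=True s=False p=True G(r)=False r=True
s_3={p,q,s}: ((s U p) U G(r))=False (s U p)=True s=True p=True G(r)=False r=False
s_4={p,q,r,s}: ((s U p) U G(r))=False (s U p)=True s=True p=True G(r)=False r=True
s_5={p,s}: ((s U p) U G(r))=False (s U p)=True s=True p=True G(r)=False r=False
G(((s U p) U G(r))) holds globally = False
First violation at position 0.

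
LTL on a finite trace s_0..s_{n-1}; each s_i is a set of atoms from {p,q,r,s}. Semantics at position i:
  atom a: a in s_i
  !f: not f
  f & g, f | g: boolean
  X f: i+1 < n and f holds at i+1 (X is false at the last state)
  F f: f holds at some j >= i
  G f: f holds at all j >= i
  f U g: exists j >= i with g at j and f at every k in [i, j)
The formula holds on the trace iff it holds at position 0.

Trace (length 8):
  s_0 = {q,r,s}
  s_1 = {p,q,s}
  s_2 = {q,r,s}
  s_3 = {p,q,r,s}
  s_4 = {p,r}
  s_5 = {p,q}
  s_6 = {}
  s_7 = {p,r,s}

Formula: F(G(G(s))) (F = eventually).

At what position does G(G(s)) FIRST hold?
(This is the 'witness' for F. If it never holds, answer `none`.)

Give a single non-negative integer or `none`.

Answer: 7

Derivation:
s_0={q,r,s}: G(G(s))=False G(s)=False s=True
s_1={p,q,s}: G(G(s))=False G(s)=False s=True
s_2={q,r,s}: G(G(s))=False G(s)=False s=True
s_3={p,q,r,s}: G(G(s))=False G(s)=False s=True
s_4={p,r}: G(G(s))=False G(s)=False s=False
s_5={p,q}: G(G(s))=False G(s)=False s=False
s_6={}: G(G(s))=False G(s)=False s=False
s_7={p,r,s}: G(G(s))=True G(s)=True s=True
F(G(G(s))) holds; first witness at position 7.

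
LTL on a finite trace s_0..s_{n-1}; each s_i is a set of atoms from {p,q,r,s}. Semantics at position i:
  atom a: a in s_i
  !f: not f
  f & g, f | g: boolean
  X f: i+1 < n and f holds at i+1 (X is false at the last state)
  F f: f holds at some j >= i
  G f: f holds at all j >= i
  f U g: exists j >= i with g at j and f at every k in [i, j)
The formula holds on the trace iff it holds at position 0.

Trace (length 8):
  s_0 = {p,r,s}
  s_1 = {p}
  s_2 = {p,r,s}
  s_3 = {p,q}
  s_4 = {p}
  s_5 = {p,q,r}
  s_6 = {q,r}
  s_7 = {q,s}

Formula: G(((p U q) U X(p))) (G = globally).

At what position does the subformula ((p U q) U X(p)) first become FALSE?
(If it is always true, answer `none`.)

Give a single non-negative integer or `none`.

Answer: 5

Derivation:
s_0={p,r,s}: ((p U q) U X(p))=True (p U q)=True p=True q=False X(p)=True
s_1={p}: ((p U q) U X(p))=True (p U q)=True p=True q=False X(p)=True
s_2={p,r,s}: ((p U q) U X(p))=True (p U q)=True p=True q=False X(p)=True
s_3={p,q}: ((p U q) U X(p))=True (p U q)=True p=True q=True X(p)=True
s_4={p}: ((p U q) U X(p))=True (p U q)=True p=True q=False X(p)=True
s_5={p,q,r}: ((p U q) U X(p))=False (p U q)=True p=True q=True X(p)=False
s_6={q,r}: ((p U q) U X(p))=False (p U q)=True p=False q=True X(p)=False
s_7={q,s}: ((p U q) U X(p))=False (p U q)=True p=False q=True X(p)=False
G(((p U q) U X(p))) holds globally = False
First violation at position 5.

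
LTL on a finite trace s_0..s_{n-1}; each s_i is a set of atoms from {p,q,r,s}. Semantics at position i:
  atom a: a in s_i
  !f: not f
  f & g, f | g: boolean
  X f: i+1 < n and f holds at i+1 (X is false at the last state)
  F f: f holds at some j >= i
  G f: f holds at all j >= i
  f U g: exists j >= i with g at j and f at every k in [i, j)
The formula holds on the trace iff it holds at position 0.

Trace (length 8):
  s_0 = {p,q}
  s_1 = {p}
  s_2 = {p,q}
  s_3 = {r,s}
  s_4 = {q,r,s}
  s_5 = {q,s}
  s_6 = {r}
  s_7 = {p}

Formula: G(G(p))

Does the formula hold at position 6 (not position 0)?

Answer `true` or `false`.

Answer: false

Derivation:
s_0={p,q}: G(G(p))=False G(p)=False p=True
s_1={p}: G(G(p))=False G(p)=False p=True
s_2={p,q}: G(G(p))=False G(p)=False p=True
s_3={r,s}: G(G(p))=False G(p)=False p=False
s_4={q,r,s}: G(G(p))=False G(p)=False p=False
s_5={q,s}: G(G(p))=False G(p)=False p=False
s_6={r}: G(G(p))=False G(p)=False p=False
s_7={p}: G(G(p))=True G(p)=True p=True
Evaluating at position 6: result = False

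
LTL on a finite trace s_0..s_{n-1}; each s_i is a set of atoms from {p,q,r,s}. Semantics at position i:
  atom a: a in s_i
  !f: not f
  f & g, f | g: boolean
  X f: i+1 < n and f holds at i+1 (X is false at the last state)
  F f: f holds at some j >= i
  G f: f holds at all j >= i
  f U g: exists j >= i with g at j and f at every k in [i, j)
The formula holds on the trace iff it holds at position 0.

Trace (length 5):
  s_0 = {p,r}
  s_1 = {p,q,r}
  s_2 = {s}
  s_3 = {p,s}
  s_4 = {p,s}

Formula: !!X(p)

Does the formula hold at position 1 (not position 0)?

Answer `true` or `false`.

s_0={p,r}: !!X(p)=True !X(p)=False X(p)=True p=True
s_1={p,q,r}: !!X(p)=False !X(p)=True X(p)=False p=True
s_2={s}: !!X(p)=True !X(p)=False X(p)=True p=False
s_3={p,s}: !!X(p)=True !X(p)=False X(p)=True p=True
s_4={p,s}: !!X(p)=False !X(p)=True X(p)=False p=True
Evaluating at position 1: result = False

Answer: false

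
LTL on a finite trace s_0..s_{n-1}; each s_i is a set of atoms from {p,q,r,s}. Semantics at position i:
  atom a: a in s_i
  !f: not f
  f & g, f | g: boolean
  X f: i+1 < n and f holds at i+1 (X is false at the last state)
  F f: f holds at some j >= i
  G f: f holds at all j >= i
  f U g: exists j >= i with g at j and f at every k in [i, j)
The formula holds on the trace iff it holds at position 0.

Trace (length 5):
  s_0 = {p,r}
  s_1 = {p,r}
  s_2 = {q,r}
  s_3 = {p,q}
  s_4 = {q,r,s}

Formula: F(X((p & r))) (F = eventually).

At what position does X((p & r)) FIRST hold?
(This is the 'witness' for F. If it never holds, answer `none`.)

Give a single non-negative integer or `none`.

Answer: 0

Derivation:
s_0={p,r}: X((p & r))=True (p & r)=True p=True r=True
s_1={p,r}: X((p & r))=False (p & r)=True p=True r=True
s_2={q,r}: X((p & r))=False (p & r)=False p=False r=True
s_3={p,q}: X((p & r))=False (p & r)=False p=True r=False
s_4={q,r,s}: X((p & r))=False (p & r)=False p=False r=True
F(X((p & r))) holds; first witness at position 0.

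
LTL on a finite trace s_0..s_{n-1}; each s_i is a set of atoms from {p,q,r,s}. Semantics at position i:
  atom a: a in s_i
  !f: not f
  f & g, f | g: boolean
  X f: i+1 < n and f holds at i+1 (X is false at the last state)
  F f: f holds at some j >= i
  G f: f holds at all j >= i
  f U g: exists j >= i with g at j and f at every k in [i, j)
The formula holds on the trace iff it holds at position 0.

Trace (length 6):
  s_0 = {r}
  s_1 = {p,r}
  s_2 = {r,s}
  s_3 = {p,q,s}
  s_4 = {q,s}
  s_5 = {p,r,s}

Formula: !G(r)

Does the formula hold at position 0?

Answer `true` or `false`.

s_0={r}: !G(r)=True G(r)=False r=True
s_1={p,r}: !G(r)=True G(r)=False r=True
s_2={r,s}: !G(r)=True G(r)=False r=True
s_3={p,q,s}: !G(r)=True G(r)=False r=False
s_4={q,s}: !G(r)=True G(r)=False r=False
s_5={p,r,s}: !G(r)=False G(r)=True r=True

Answer: true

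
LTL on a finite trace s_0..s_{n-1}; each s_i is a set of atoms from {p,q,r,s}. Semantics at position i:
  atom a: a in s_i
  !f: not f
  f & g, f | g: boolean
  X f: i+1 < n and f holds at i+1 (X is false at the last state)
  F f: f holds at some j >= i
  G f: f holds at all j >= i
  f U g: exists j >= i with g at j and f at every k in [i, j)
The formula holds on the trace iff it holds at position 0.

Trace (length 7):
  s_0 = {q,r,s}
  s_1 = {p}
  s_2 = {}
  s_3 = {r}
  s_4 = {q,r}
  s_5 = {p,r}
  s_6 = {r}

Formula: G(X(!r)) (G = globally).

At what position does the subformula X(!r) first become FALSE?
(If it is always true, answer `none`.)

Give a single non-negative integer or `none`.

Answer: 2

Derivation:
s_0={q,r,s}: X(!r)=True !r=False r=True
s_1={p}: X(!r)=True !r=True r=False
s_2={}: X(!r)=False !r=True r=False
s_3={r}: X(!r)=False !r=False r=True
s_4={q,r}: X(!r)=False !r=False r=True
s_5={p,r}: X(!r)=False !r=False r=True
s_6={r}: X(!r)=False !r=False r=True
G(X(!r)) holds globally = False
First violation at position 2.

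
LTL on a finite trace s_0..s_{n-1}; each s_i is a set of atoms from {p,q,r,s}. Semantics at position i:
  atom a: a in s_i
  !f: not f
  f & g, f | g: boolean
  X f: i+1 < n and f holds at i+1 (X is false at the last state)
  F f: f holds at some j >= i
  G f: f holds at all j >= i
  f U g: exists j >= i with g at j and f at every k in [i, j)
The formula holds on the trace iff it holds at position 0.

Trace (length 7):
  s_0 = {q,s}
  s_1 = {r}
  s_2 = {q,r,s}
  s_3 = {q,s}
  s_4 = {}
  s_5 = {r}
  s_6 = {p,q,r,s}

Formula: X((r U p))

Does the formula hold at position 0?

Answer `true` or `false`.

s_0={q,s}: X((r U p))=False (r U p)=False r=False p=False
s_1={r}: X((r U p))=False (r U p)=False r=True p=False
s_2={q,r,s}: X((r U p))=False (r U p)=False r=True p=False
s_3={q,s}: X((r U p))=False (r U p)=False r=False p=False
s_4={}: X((r U p))=True (r U p)=False r=False p=False
s_5={r}: X((r U p))=True (r U p)=True r=True p=False
s_6={p,q,r,s}: X((r U p))=False (r U p)=True r=True p=True

Answer: false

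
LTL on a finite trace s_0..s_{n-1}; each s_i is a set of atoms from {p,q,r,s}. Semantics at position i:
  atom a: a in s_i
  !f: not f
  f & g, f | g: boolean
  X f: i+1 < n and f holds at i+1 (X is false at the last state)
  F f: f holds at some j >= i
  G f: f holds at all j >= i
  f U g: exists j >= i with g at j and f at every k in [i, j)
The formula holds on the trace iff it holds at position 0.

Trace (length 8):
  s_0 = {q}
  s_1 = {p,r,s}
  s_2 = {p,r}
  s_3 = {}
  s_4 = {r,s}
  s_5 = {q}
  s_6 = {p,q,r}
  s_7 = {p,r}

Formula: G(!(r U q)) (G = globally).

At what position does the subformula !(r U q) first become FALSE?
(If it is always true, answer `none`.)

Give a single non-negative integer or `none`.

Answer: 0

Derivation:
s_0={q}: !(r U q)=False (r U q)=True r=False q=True
s_1={p,r,s}: !(r U q)=True (r U q)=False r=True q=False
s_2={p,r}: !(r U q)=True (r U q)=False r=True q=False
s_3={}: !(r U q)=True (r U q)=False r=False q=False
s_4={r,s}: !(r U q)=False (r U q)=True r=True q=False
s_5={q}: !(r U q)=False (r U q)=True r=False q=True
s_6={p,q,r}: !(r U q)=False (r U q)=True r=True q=True
s_7={p,r}: !(r U q)=True (r U q)=False r=True q=False
G(!(r U q)) holds globally = False
First violation at position 0.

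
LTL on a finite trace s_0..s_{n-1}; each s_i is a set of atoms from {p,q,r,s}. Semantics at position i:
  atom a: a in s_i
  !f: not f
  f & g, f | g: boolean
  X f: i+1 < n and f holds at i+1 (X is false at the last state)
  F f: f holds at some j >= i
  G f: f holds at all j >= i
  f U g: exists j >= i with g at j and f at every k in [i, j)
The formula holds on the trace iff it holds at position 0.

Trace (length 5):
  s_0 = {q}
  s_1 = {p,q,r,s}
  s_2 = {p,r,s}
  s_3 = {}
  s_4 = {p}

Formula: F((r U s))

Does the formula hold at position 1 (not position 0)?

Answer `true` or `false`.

s_0={q}: F((r U s))=True (r U s)=False r=False s=False
s_1={p,q,r,s}: F((r U s))=True (r U s)=True r=True s=True
s_2={p,r,s}: F((r U s))=True (r U s)=True r=True s=True
s_3={}: F((r U s))=False (r U s)=False r=False s=False
s_4={p}: F((r U s))=False (r U s)=False r=False s=False
Evaluating at position 1: result = True

Answer: true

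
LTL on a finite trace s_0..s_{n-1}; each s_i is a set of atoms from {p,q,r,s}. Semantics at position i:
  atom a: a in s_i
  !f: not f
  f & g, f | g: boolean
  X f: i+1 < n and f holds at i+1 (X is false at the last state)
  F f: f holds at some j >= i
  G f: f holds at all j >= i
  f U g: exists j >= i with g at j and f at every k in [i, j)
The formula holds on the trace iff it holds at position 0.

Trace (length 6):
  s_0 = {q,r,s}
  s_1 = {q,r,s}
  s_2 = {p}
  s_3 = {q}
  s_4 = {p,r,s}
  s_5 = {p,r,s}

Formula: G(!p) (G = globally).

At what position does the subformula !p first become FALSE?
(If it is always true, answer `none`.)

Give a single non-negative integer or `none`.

s_0={q,r,s}: !p=True p=False
s_1={q,r,s}: !p=True p=False
s_2={p}: !p=False p=True
s_3={q}: !p=True p=False
s_4={p,r,s}: !p=False p=True
s_5={p,r,s}: !p=False p=True
G(!p) holds globally = False
First violation at position 2.

Answer: 2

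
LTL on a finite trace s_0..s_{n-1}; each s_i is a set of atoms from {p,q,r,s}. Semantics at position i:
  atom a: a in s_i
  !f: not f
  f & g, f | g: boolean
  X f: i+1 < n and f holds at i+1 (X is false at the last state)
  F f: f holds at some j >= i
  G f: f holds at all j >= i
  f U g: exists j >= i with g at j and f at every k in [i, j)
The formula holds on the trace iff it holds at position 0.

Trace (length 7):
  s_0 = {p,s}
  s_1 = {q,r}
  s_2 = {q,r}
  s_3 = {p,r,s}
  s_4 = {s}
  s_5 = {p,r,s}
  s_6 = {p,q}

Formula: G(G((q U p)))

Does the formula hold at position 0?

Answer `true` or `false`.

s_0={p,s}: G(G((q U p)))=False G((q U p))=False (q U p)=True q=False p=True
s_1={q,r}: G(G((q U p)))=False G((q U p))=False (q U p)=True q=True p=False
s_2={q,r}: G(G((q U p)))=False G((q U p))=False (q U p)=True q=True p=False
s_3={p,r,s}: G(G((q U p)))=False G((q U p))=False (q U p)=True q=False p=True
s_4={s}: G(G((q U p)))=False G((q U p))=False (q U p)=False q=False p=False
s_5={p,r,s}: G(G((q U p)))=True G((q U p))=True (q U p)=True q=False p=True
s_6={p,q}: G(G((q U p)))=True G((q U p))=True (q U p)=True q=True p=True

Answer: false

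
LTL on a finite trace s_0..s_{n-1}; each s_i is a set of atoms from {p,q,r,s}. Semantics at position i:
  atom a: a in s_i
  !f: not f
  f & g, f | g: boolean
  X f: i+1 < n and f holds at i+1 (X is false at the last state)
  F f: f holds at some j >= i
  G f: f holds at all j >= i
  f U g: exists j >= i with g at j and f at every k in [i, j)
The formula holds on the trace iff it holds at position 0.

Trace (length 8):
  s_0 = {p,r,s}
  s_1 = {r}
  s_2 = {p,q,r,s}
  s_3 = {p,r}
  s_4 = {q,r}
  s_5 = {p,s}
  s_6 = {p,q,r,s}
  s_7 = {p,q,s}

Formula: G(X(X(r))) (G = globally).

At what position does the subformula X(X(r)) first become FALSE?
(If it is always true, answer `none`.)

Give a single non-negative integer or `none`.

s_0={p,r,s}: X(X(r))=True X(r)=True r=True
s_1={r}: X(X(r))=True X(r)=True r=True
s_2={p,q,r,s}: X(X(r))=True X(r)=True r=True
s_3={p,r}: X(X(r))=False X(r)=True r=True
s_4={q,r}: X(X(r))=True X(r)=False r=True
s_5={p,s}: X(X(r))=False X(r)=True r=False
s_6={p,q,r,s}: X(X(r))=False X(r)=False r=True
s_7={p,q,s}: X(X(r))=False X(r)=False r=False
G(X(X(r))) holds globally = False
First violation at position 3.

Answer: 3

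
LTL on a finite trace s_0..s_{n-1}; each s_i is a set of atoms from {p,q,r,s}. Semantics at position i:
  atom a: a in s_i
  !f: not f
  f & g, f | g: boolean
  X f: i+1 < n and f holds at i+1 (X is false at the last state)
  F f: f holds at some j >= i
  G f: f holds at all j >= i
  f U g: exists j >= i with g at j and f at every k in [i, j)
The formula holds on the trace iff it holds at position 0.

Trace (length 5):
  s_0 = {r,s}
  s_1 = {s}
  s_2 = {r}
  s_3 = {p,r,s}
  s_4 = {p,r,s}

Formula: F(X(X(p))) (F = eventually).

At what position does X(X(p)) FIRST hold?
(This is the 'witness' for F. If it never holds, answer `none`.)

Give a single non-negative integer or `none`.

s_0={r,s}: X(X(p))=False X(p)=False p=False
s_1={s}: X(X(p))=True X(p)=False p=False
s_2={r}: X(X(p))=True X(p)=True p=False
s_3={p,r,s}: X(X(p))=False X(p)=True p=True
s_4={p,r,s}: X(X(p))=False X(p)=False p=True
F(X(X(p))) holds; first witness at position 1.

Answer: 1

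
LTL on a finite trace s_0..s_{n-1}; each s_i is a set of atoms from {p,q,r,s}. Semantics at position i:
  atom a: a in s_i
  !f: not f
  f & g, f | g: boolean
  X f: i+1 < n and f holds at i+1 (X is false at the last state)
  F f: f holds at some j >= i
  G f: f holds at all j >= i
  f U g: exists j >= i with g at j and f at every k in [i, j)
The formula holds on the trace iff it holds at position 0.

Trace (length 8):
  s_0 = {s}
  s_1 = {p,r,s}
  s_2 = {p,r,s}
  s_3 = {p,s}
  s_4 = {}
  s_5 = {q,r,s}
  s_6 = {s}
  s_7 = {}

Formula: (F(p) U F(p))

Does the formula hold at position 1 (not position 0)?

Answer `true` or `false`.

s_0={s}: (F(p) U F(p))=True F(p)=True p=False
s_1={p,r,s}: (F(p) U F(p))=True F(p)=True p=True
s_2={p,r,s}: (F(p) U F(p))=True F(p)=True p=True
s_3={p,s}: (F(p) U F(p))=True F(p)=True p=True
s_4={}: (F(p) U F(p))=False F(p)=False p=False
s_5={q,r,s}: (F(p) U F(p))=False F(p)=False p=False
s_6={s}: (F(p) U F(p))=False F(p)=False p=False
s_7={}: (F(p) U F(p))=False F(p)=False p=False
Evaluating at position 1: result = True

Answer: true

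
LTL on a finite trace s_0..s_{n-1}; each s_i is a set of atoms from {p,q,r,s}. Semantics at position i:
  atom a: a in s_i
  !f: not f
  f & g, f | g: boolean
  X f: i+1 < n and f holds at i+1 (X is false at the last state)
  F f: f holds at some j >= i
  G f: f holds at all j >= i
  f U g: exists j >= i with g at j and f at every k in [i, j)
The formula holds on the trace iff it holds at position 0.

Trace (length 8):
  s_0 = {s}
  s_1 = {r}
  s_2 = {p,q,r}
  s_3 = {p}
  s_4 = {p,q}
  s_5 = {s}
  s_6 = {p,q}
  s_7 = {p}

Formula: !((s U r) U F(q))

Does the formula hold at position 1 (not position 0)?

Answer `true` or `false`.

s_0={s}: !((s U r) U F(q))=False ((s U r) U F(q))=True (s U r)=True s=True r=False F(q)=True q=False
s_1={r}: !((s U r) U F(q))=False ((s U r) U F(q))=True (s U r)=True s=False r=True F(q)=True q=False
s_2={p,q,r}: !((s U r) U F(q))=False ((s U r) U F(q))=True (s U r)=True s=False r=True F(q)=True q=True
s_3={p}: !((s U r) U F(q))=False ((s U r) U F(q))=True (s U r)=False s=False r=False F(q)=True q=False
s_4={p,q}: !((s U r) U F(q))=False ((s U r) U F(q))=True (s U r)=False s=False r=False F(q)=True q=True
s_5={s}: !((s U r) U F(q))=False ((s U r) U F(q))=True (s U r)=False s=True r=False F(q)=True q=False
s_6={p,q}: !((s U r) U F(q))=False ((s U r) U F(q))=True (s U r)=False s=False r=False F(q)=True q=True
s_7={p}: !((s U r) U F(q))=True ((s U r) U F(q))=False (s U r)=False s=False r=False F(q)=False q=False
Evaluating at position 1: result = False

Answer: false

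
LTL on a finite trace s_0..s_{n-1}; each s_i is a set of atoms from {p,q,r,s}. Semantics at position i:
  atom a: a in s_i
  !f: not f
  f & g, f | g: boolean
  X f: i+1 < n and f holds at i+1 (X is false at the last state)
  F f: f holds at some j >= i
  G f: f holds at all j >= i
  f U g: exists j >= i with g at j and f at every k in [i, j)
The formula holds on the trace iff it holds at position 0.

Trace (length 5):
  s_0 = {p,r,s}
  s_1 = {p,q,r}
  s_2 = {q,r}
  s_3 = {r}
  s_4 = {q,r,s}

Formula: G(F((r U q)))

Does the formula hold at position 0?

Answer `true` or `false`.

s_0={p,r,s}: G(F((r U q)))=True F((r U q))=True (r U q)=True r=True q=False
s_1={p,q,r}: G(F((r U q)))=True F((r U q))=True (r U q)=True r=True q=True
s_2={q,r}: G(F((r U q)))=True F((r U q))=True (r U q)=True r=True q=True
s_3={r}: G(F((r U q)))=True F((r U q))=True (r U q)=True r=True q=False
s_4={q,r,s}: G(F((r U q)))=True F((r U q))=True (r U q)=True r=True q=True

Answer: true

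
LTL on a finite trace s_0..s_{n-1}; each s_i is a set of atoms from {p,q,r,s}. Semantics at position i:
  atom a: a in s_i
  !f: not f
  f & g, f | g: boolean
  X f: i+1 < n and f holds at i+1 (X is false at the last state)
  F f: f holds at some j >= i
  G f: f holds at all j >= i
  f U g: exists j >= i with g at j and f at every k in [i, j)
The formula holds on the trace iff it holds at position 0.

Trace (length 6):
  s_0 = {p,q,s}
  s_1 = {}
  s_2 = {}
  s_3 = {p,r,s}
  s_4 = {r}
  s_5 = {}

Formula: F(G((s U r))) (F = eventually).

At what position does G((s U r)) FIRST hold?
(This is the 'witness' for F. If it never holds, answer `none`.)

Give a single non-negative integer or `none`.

s_0={p,q,s}: G((s U r))=False (s U r)=False s=True r=False
s_1={}: G((s U r))=False (s U r)=False s=False r=False
s_2={}: G((s U r))=False (s U r)=False s=False r=False
s_3={p,r,s}: G((s U r))=False (s U r)=True s=True r=True
s_4={r}: G((s U r))=False (s U r)=True s=False r=True
s_5={}: G((s U r))=False (s U r)=False s=False r=False
F(G((s U r))) does not hold (no witness exists).

Answer: none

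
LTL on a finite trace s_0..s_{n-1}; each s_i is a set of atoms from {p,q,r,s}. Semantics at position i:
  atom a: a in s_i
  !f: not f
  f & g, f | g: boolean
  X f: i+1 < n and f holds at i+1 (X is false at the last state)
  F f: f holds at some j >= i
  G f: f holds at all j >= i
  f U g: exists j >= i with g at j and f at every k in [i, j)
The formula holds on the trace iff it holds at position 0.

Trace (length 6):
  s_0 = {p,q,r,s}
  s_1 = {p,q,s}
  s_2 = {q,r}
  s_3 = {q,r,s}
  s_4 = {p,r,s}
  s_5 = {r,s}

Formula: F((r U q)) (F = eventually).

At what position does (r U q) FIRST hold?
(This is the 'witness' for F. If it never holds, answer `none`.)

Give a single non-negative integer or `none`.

Answer: 0

Derivation:
s_0={p,q,r,s}: (r U q)=True r=True q=True
s_1={p,q,s}: (r U q)=True r=False q=True
s_2={q,r}: (r U q)=True r=True q=True
s_3={q,r,s}: (r U q)=True r=True q=True
s_4={p,r,s}: (r U q)=False r=True q=False
s_5={r,s}: (r U q)=False r=True q=False
F((r U q)) holds; first witness at position 0.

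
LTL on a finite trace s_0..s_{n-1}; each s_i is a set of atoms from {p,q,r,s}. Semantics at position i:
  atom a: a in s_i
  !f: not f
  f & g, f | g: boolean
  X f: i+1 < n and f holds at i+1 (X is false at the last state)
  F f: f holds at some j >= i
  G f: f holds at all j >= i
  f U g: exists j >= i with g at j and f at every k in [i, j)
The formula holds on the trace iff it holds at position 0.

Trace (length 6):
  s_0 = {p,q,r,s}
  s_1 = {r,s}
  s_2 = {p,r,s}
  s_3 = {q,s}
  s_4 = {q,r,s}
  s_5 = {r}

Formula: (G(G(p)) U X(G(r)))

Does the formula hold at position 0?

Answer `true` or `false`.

Answer: false

Derivation:
s_0={p,q,r,s}: (G(G(p)) U X(G(r)))=False G(G(p))=False G(p)=False p=True X(G(r))=False G(r)=False r=True
s_1={r,s}: (G(G(p)) U X(G(r)))=False G(G(p))=False G(p)=False p=False X(G(r))=False G(r)=False r=True
s_2={p,r,s}: (G(G(p)) U X(G(r)))=False G(G(p))=False G(p)=False p=True X(G(r))=False G(r)=False r=True
s_3={q,s}: (G(G(p)) U X(G(r)))=True G(G(p))=False G(p)=False p=False X(G(r))=True G(r)=False r=False
s_4={q,r,s}: (G(G(p)) U X(G(r)))=True G(G(p))=False G(p)=False p=False X(G(r))=True G(r)=True r=True
s_5={r}: (G(G(p)) U X(G(r)))=False G(G(p))=False G(p)=False p=False X(G(r))=False G(r)=True r=True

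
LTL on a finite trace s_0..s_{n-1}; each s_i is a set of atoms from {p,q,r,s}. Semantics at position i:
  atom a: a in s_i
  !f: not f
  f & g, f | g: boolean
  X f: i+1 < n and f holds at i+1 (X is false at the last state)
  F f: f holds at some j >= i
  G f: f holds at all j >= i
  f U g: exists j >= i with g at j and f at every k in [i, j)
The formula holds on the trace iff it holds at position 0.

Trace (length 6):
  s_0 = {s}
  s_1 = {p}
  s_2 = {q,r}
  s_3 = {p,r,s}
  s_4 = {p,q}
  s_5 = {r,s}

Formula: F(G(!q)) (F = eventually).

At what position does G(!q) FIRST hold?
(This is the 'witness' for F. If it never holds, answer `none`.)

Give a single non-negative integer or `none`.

s_0={s}: G(!q)=False !q=True q=False
s_1={p}: G(!q)=False !q=True q=False
s_2={q,r}: G(!q)=False !q=False q=True
s_3={p,r,s}: G(!q)=False !q=True q=False
s_4={p,q}: G(!q)=False !q=False q=True
s_5={r,s}: G(!q)=True !q=True q=False
F(G(!q)) holds; first witness at position 5.

Answer: 5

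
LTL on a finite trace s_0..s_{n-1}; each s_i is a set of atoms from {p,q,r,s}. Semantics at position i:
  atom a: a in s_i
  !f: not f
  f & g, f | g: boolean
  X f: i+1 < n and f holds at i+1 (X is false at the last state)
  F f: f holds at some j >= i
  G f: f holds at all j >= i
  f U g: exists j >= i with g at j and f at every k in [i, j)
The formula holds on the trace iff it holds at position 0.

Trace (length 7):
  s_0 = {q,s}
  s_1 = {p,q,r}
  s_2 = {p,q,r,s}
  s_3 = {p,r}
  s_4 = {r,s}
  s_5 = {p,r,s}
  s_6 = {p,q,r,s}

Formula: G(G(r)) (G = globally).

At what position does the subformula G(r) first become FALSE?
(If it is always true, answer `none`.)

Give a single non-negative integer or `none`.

s_0={q,s}: G(r)=False r=False
s_1={p,q,r}: G(r)=True r=True
s_2={p,q,r,s}: G(r)=True r=True
s_3={p,r}: G(r)=True r=True
s_4={r,s}: G(r)=True r=True
s_5={p,r,s}: G(r)=True r=True
s_6={p,q,r,s}: G(r)=True r=True
G(G(r)) holds globally = False
First violation at position 0.

Answer: 0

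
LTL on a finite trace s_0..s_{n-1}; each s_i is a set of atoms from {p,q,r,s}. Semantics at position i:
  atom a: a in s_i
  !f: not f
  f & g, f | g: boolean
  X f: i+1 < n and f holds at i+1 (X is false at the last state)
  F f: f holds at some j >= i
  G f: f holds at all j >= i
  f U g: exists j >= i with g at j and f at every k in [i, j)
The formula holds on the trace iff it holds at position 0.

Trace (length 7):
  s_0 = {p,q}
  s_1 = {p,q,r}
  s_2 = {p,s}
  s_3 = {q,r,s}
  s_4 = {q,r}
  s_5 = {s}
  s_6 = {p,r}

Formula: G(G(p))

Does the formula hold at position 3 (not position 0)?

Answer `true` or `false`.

s_0={p,q}: G(G(p))=False G(p)=False p=True
s_1={p,q,r}: G(G(p))=False G(p)=False p=True
s_2={p,s}: G(G(p))=False G(p)=False p=True
s_3={q,r,s}: G(G(p))=False G(p)=False p=False
s_4={q,r}: G(G(p))=False G(p)=False p=False
s_5={s}: G(G(p))=False G(p)=False p=False
s_6={p,r}: G(G(p))=True G(p)=True p=True
Evaluating at position 3: result = False

Answer: false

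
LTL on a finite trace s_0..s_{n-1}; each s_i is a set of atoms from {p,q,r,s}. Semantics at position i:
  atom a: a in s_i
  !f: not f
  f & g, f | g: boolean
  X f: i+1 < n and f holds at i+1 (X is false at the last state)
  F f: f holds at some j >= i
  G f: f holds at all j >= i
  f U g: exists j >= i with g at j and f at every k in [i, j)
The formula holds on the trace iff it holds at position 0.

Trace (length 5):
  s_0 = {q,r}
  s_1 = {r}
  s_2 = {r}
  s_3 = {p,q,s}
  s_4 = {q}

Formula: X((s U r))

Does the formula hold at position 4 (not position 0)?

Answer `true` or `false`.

s_0={q,r}: X((s U r))=True (s U r)=True s=False r=True
s_1={r}: X((s U r))=True (s U r)=True s=False r=True
s_2={r}: X((s U r))=False (s U r)=True s=False r=True
s_3={p,q,s}: X((s U r))=False (s U r)=False s=True r=False
s_4={q}: X((s U r))=False (s U r)=False s=False r=False
Evaluating at position 4: result = False

Answer: false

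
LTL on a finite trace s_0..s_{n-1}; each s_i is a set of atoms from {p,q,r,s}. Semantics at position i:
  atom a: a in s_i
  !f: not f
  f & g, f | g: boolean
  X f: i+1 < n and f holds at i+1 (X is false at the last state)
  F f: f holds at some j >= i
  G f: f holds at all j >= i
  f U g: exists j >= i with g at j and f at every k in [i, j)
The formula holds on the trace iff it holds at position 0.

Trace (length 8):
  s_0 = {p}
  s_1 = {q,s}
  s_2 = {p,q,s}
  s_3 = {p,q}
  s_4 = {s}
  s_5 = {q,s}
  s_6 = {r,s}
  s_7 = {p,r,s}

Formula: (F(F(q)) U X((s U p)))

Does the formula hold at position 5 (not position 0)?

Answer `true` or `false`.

Answer: true

Derivation:
s_0={p}: (F(F(q)) U X((s U p)))=True F(F(q))=True F(q)=True q=False X((s U p))=True (s U p)=True s=False p=True
s_1={q,s}: (F(F(q)) U X((s U p)))=True F(F(q))=True F(q)=True q=True X((s U p))=True (s U p)=True s=True p=False
s_2={p,q,s}: (F(F(q)) U X((s U p)))=True F(F(q))=True F(q)=True q=True X((s U p))=True (s U p)=True s=True p=True
s_3={p,q}: (F(F(q)) U X((s U p)))=True F(F(q))=True F(q)=True q=True X((s U p))=True (s U p)=True s=False p=True
s_4={s}: (F(F(q)) U X((s U p)))=True F(F(q))=True F(q)=True q=False X((s U p))=True (s U p)=True s=True p=False
s_5={q,s}: (F(F(q)) U X((s U p)))=True F(F(q))=True F(q)=True q=True X((s U p))=True (s U p)=True s=True p=False
s_6={r,s}: (F(F(q)) U X((s U p)))=True F(F(q))=False F(q)=False q=False X((s U p))=True (s U p)=True s=True p=False
s_7={p,r,s}: (F(F(q)) U X((s U p)))=False F(F(q))=False F(q)=False q=False X((s U p))=False (s U p)=True s=True p=True
Evaluating at position 5: result = True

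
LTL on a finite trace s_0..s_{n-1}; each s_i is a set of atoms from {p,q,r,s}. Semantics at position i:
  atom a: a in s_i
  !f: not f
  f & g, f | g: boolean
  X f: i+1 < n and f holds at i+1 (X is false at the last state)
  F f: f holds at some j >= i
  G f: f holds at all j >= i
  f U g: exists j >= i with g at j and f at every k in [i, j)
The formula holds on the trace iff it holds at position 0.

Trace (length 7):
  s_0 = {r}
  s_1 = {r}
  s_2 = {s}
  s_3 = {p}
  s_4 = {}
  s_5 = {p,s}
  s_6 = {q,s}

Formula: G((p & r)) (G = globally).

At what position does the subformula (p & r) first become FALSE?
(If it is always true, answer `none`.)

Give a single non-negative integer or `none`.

s_0={r}: (p & r)=False p=False r=True
s_1={r}: (p & r)=False p=False r=True
s_2={s}: (p & r)=False p=False r=False
s_3={p}: (p & r)=False p=True r=False
s_4={}: (p & r)=False p=False r=False
s_5={p,s}: (p & r)=False p=True r=False
s_6={q,s}: (p & r)=False p=False r=False
G((p & r)) holds globally = False
First violation at position 0.

Answer: 0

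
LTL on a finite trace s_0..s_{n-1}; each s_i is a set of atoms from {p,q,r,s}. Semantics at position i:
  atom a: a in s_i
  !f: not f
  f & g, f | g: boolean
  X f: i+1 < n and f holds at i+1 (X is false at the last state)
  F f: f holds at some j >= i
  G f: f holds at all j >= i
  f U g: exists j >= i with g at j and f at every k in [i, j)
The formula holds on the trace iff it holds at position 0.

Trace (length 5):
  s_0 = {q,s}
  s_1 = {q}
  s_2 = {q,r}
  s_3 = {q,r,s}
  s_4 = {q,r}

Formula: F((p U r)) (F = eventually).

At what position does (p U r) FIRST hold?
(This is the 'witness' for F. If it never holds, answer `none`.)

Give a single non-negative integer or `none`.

Answer: 2

Derivation:
s_0={q,s}: (p U r)=False p=False r=False
s_1={q}: (p U r)=False p=False r=False
s_2={q,r}: (p U r)=True p=False r=True
s_3={q,r,s}: (p U r)=True p=False r=True
s_4={q,r}: (p U r)=True p=False r=True
F((p U r)) holds; first witness at position 2.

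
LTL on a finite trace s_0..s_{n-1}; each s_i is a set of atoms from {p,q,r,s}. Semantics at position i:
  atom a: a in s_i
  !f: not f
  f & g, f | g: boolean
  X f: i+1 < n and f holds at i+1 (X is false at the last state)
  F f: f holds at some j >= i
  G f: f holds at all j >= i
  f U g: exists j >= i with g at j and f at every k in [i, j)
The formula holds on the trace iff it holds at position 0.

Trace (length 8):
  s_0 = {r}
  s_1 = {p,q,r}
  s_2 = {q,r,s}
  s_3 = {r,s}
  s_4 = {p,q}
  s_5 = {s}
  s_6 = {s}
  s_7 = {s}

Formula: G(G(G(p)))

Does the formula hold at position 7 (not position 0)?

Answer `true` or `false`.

Answer: false

Derivation:
s_0={r}: G(G(G(p)))=False G(G(p))=False G(p)=False p=False
s_1={p,q,r}: G(G(G(p)))=False G(G(p))=False G(p)=False p=True
s_2={q,r,s}: G(G(G(p)))=False G(G(p))=False G(p)=False p=False
s_3={r,s}: G(G(G(p)))=False G(G(p))=False G(p)=False p=False
s_4={p,q}: G(G(G(p)))=False G(G(p))=False G(p)=False p=True
s_5={s}: G(G(G(p)))=False G(G(p))=False G(p)=False p=False
s_6={s}: G(G(G(p)))=False G(G(p))=False G(p)=False p=False
s_7={s}: G(G(G(p)))=False G(G(p))=False G(p)=False p=False
Evaluating at position 7: result = False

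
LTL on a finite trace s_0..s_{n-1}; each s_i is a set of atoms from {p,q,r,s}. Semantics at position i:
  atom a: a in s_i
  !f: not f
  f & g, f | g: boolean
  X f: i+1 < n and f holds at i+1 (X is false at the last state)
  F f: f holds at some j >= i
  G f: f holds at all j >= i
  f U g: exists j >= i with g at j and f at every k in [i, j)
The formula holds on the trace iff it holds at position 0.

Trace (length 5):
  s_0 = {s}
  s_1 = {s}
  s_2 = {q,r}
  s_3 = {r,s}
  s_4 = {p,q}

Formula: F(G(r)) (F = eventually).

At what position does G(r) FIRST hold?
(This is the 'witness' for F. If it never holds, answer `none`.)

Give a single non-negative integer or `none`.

s_0={s}: G(r)=False r=False
s_1={s}: G(r)=False r=False
s_2={q,r}: G(r)=False r=True
s_3={r,s}: G(r)=False r=True
s_4={p,q}: G(r)=False r=False
F(G(r)) does not hold (no witness exists).

Answer: none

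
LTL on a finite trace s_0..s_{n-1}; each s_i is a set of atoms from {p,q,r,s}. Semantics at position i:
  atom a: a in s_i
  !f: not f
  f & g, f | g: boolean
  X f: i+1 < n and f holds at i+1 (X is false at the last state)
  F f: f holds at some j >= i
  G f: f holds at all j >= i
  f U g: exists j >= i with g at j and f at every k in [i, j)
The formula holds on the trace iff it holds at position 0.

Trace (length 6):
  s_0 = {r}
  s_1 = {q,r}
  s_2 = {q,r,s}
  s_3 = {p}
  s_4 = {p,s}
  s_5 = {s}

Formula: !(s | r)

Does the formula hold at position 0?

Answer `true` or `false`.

s_0={r}: !(s | r)=False (s | r)=True s=False r=True
s_1={q,r}: !(s | r)=False (s | r)=True s=False r=True
s_2={q,r,s}: !(s | r)=False (s | r)=True s=True r=True
s_3={p}: !(s | r)=True (s | r)=False s=False r=False
s_4={p,s}: !(s | r)=False (s | r)=True s=True r=False
s_5={s}: !(s | r)=False (s | r)=True s=True r=False

Answer: false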